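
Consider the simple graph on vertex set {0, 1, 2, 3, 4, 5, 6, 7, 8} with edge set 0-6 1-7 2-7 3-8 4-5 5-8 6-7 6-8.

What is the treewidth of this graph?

1

A width-1 tree decomposition is:
Bags: B1 = {5, 8}  B2 = {6, 8}  B3 = {6, 7}  B4 = {3, 8}  B5 = {1, 7}  B6 = {0, 6}  B7 = {4, 5}  B8 = {2, 7}
Tree: B1–B2, B2–B3, B2–B4, B3–B5, B2–B6, B1–B7, B5–B8
Every bag has size at most 2, so the width is 2 − 1 = 1 and tw(G) ≤ 1. G has an edge, so its treewidth is at least 1. Combining the bounds, tw(G) = 1.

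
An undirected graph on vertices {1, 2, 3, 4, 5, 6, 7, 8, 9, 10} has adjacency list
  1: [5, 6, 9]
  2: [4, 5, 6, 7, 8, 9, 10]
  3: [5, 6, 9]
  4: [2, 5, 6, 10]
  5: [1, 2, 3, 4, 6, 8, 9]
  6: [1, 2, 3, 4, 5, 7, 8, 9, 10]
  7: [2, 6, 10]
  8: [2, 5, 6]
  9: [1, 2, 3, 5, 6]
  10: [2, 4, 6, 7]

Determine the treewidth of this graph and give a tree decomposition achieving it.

Every bag has size at most 4, so the width is 4 − 1 = 3 and tw(G) ≤ 3. On the other hand G contains the 4-clique {1, 5, 6, 9}. A clique must lie in a single bag of any decomposition, so no decomposition can have width below 3. Combining the bounds, tw(G) = 3.

Treewidth 3.
Bags: B1 = {2, 4, 5, 6}  B2 = {2, 5, 6, 9}  B3 = {2, 5, 6, 8}  B4 = {2, 4, 6, 10}  B5 = {3, 5, 6, 9}  B6 = {2, 6, 7, 10}  B7 = {1, 5, 6, 9}
Tree: B1–B2, B1–B3, B1–B4, B2–B5, B4–B6, B2–B7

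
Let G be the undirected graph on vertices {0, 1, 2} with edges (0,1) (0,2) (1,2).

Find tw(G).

2

A width-2 tree decomposition is:
Bags: B1 = {0, 1, 2}
Tree: (single bag)
With just one bag of size 3, the width is 3 − 1 = 2, so tw(G) ≤ 2. On the other hand G contains the 3-clique {0, 1, 2}. A clique must lie in a single bag of any decomposition, so no decomposition can have width below 2. Therefore the treewidth is 2.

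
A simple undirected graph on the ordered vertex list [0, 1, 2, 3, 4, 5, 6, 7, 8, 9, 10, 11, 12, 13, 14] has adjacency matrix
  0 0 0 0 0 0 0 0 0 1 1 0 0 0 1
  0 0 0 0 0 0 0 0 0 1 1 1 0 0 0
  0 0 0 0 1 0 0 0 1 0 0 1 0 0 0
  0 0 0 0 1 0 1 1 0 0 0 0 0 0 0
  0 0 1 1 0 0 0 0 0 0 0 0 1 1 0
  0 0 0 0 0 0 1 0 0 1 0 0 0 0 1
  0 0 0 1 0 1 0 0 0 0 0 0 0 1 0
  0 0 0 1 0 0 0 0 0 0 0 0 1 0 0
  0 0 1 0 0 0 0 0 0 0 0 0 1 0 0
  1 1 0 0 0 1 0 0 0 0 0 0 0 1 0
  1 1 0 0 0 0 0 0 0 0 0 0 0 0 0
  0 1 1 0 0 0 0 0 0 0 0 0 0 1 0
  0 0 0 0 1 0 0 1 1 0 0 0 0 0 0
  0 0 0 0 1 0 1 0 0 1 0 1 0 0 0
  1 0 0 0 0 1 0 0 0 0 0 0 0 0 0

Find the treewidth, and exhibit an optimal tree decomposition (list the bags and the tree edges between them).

Treewidth 3.
Bags: B1 = {0, 5, 10, 14}  B2 = {0, 5, 9, 10}  B3 = {1, 5, 9, 10}  B4 = {1, 5, 6, 9}  B5 = {1, 6, 9, 13}  B6 = {1, 6, 11, 13}  B7 = {3, 6, 11, 13}  B8 = {3, 4, 11, 13}  B9 = {2, 3, 4, 11}  B10 = {2, 3, 4, 7}  B11 = {2, 4, 7, 12}  B12 = {2, 7, 8, 12}
Tree: B1–B2, B2–B3, B3–B4, B4–B5, B5–B6, B6–B7, B7–B8, B8–B9, B9–B10, B10–B11, B11–B12

The largest bag has 4 vertices, giving width 3; this decomposition certifies tw(G) ≤ 3. For the lower bound: the 4 vertex sets {0,10,14}, {5}, {9}, {1,6,11,13} are disjoint, each induces a connected subgraph, and every pair is joined by at least one edge of G. Contracting each set to a single vertex therefore yields K_{4} as a minor, and since treewidth is minor-monotone, tw(G) ≥ tw(K_{4}) = 3. Combining the bounds, tw(G) = 3.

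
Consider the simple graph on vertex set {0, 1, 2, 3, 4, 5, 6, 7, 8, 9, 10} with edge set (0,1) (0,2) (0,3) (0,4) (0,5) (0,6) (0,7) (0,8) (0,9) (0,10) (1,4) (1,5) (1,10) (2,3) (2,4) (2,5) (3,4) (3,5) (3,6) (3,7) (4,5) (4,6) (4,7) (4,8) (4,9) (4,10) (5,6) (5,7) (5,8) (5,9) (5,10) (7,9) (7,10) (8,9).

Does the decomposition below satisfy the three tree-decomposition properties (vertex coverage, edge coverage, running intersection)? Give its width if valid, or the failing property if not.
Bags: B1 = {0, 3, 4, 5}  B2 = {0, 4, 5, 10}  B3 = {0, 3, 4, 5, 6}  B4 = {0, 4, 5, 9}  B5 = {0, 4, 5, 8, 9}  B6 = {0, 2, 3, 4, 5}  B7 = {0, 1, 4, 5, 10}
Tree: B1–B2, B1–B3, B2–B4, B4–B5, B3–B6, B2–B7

A tree decomposition must satisfy three properties: every vertex lies in some bag; for every edge, both endpoints lie together in some bag; and for every vertex, the bags containing it form a connected subtree. Here vertex 7 appears in no bag, so the decomposition is invalid.

No — vertex 7 appears in no bag.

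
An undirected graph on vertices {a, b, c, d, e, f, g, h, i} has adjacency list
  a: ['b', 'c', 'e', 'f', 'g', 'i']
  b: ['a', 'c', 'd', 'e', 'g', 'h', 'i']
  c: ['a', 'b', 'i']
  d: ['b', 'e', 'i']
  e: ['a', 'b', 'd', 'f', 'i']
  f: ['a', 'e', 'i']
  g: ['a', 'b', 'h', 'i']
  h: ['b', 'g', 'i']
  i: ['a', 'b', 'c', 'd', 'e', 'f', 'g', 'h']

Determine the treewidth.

A width-3 tree decomposition is:
Bags: B1 = {a, b, e, i}  B2 = {a, e, f, i}  B3 = {a, b, c, i}  B4 = {a, b, g, i}  B5 = {b, g, h, i}  B6 = {b, d, e, i}
Tree: B1–B2, B1–B3, B3–B4, B4–B5, B1–B6
Every bag has size at most 4, so the width is 4 − 1 = 3 and tw(G) ≤ 3. On the other hand G contains the 4-clique {a, e, f, i}. A clique must lie in a single bag of any decomposition, so no decomposition can have width below 3. The upper and lower bounds meet at 3, so that is the treewidth.

3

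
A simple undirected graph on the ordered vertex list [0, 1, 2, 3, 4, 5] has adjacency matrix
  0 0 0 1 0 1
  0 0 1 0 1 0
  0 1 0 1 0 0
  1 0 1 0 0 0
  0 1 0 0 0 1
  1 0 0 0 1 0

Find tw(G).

A width-2 tree decomposition is:
Bags: B1 = {1, 2, 4}  B2 = {2, 4, 5}  B3 = {0, 2, 5}  B4 = {0, 2, 3}
Tree: B1–B2, B2–B3, B3–B4
Every bag has size at most 3, so the width is 3 − 1 = 2 and tw(G) ≤ 2. For the lower bound, G contains the cycle 2–1–4–5–0–3–2, so G is not a forest; only forests have treewidth ≤ 1, hence tw(G) ≥ 2. The upper and lower bounds meet at 2, so that is the treewidth.

2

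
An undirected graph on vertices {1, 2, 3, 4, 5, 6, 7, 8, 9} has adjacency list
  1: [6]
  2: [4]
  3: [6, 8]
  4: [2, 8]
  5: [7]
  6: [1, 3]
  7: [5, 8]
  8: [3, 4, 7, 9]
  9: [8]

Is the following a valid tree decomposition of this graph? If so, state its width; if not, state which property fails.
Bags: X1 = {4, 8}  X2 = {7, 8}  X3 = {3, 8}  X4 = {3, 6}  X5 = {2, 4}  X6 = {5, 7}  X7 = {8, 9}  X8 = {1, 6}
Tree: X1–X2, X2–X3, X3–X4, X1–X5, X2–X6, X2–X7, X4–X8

Yes; width 1.

Checking the three conditions: (i) the bags cover all of {1, 2, 3, 4, 5, 6, 7, 8, 9}; (ii) for each edge, some bag contains both endpoints; (iii) the bags containing any fixed vertex form a subtree. All hold, so the decomposition is valid with width 2 − 1 = 1.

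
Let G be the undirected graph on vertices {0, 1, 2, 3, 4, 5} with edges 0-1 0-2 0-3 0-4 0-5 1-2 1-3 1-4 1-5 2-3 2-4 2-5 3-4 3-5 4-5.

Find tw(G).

5

A width-5 tree decomposition is:
Bags: B1 = {0, 1, 2, 3, 4, 5}
Tree: (single bag)
A single bag containing all 6 vertices is trivially a valid decomposition of width 5. Conversely, {0, 1, 2, 3, 4, 5} is a clique of size 6, and the vertices of any clique must share a bag in every tree decomposition; so some bag has ≥ 6 vertices and tw(G) ≥ 5. Hence tw(G) = 5 exactly.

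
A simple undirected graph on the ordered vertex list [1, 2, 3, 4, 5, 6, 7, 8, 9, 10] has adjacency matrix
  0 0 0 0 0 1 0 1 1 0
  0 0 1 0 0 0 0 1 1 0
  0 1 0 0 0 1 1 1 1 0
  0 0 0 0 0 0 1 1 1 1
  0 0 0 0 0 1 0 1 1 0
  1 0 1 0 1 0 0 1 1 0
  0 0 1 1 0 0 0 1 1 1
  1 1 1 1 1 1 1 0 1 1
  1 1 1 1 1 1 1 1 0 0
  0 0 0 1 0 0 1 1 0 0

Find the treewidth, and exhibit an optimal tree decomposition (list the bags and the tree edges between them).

Treewidth 3.
One such decomposition:
Bags: B1 = {3, 7, 8, 9}  B2 = {3, 6, 8, 9}  B3 = {5, 6, 8, 9}  B4 = {1, 6, 8, 9}  B5 = {2, 3, 8, 9}  B6 = {4, 7, 8, 9}  B7 = {4, 7, 8, 10}
Tree: B1–B2, B2–B3, B2–B4, B1–B5, B1–B6, B6–B7

Every bag has size at most 4, so the width is 4 − 1 = 3 and tw(G) ≤ 3. For the lower bound, the 4 vertices {1, 6, 8, 9} are pairwise adjacent, and any tree decomposition puts a clique entirely inside one bag — forcing width ≥ 3. Combining the bounds, tw(G) = 3.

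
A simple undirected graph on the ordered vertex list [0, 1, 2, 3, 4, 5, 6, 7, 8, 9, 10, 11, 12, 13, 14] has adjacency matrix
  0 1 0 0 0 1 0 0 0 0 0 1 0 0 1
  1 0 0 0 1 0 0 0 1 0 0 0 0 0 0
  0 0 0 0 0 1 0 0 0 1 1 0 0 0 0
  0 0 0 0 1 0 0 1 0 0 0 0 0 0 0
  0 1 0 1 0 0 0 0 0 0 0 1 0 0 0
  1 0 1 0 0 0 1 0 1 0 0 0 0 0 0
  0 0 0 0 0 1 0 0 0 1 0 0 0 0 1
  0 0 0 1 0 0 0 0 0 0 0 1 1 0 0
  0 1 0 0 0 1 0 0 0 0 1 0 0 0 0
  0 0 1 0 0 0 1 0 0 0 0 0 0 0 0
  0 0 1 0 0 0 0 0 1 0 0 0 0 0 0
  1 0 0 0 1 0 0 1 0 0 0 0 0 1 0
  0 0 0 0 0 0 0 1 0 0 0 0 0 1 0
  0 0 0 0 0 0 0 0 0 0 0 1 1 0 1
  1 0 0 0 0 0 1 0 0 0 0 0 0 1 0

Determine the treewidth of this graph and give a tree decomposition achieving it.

The largest bag has 4 vertices, giving width 3; this decomposition certifies tw(G) ≤ 3. For the lower bound: the 4 vertex sets {3,7,12}, {4}, {11}, {0,1,13,14} are disjoint, each induces a connected subgraph, and every pair is joined by at least one edge of G. Contracting each set to a single vertex therefore yields K_{4} as a minor, and since treewidth is minor-monotone, tw(G) ≥ tw(K_{4}) = 3. The upper and lower bounds meet at 3, so that is the treewidth.

Treewidth 3.
One such decomposition:
Bags: B1 = {3, 4, 7, 12}  B2 = {4, 7, 11, 12}  B3 = {4, 11, 12, 13}  B4 = {1, 4, 11, 13}  B5 = {0, 1, 11, 13}  B6 = {0, 1, 13, 14}  B7 = {0, 1, 8, 14}  B8 = {0, 5, 8, 14}  B9 = {5, 6, 8, 14}  B10 = {5, 6, 8, 10}  B11 = {2, 5, 6, 10}  B12 = {2, 6, 9, 10}
Tree: B1–B2, B2–B3, B3–B4, B4–B5, B5–B6, B6–B7, B7–B8, B8–B9, B9–B10, B10–B11, B11–B12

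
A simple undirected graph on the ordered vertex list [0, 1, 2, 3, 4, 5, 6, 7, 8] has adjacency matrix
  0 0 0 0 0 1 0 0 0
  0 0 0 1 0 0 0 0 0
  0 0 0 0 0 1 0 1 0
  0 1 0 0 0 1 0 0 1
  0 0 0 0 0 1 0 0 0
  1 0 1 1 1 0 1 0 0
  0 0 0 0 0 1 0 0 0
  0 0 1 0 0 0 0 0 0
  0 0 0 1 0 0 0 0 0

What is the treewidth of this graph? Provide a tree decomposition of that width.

Treewidth 1.
One optimal decomposition is:
Bags: B1 = {3, 5}  B2 = {4, 5}  B3 = {3, 8}  B4 = {5, 6}  B5 = {2, 5}  B6 = {2, 7}  B7 = {0, 5}  B8 = {1, 3}
Tree: B1–B2, B1–B3, B2–B4, B4–B5, B5–B6, B1–B7, B1–B8

The largest bag has 2 vertices, giving width 1; this decomposition certifies tw(G) ≤ 1. Since G has at least one edge (e.g. 3–5), it is not an edgeless graph, so tw(G) ≥ 1. The upper and lower bounds meet at 1, so that is the treewidth.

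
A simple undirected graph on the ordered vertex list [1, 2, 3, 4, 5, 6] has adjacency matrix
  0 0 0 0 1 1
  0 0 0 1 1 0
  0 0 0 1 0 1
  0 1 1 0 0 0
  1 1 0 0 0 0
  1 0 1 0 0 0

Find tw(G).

2

A width-2 tree decomposition is:
Bags: B1 = {2, 3, 4}  B2 = {2, 3, 6}  B3 = {1, 2, 6}  B4 = {1, 2, 5}
Tree: B1–B2, B2–B3, B3–B4
Each bag holds 3 vertices, so the decomposition has width 2, which upper-bounds the treewidth. The edges 2–4–3–6–1–5–2 form a cycle, so G is not a tree and its treewidth is at least 2. The upper and lower bounds meet at 2, so that is the treewidth.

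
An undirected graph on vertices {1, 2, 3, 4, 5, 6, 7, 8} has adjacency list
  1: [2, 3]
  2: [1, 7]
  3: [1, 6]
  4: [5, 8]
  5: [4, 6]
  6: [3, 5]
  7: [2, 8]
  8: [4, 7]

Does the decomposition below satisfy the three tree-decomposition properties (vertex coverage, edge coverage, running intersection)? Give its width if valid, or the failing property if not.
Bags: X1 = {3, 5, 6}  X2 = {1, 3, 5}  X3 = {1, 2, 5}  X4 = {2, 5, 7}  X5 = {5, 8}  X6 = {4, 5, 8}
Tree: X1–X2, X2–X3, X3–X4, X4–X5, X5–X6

A tree decomposition must satisfy three properties: every vertex lies in some bag; for every edge, both endpoints lie together in some bag; and for every vertex, the bags containing it form a connected subtree. Here edge (7,8) lies in no bag, so the decomposition is invalid.

No — edge (7,8) lies in no bag.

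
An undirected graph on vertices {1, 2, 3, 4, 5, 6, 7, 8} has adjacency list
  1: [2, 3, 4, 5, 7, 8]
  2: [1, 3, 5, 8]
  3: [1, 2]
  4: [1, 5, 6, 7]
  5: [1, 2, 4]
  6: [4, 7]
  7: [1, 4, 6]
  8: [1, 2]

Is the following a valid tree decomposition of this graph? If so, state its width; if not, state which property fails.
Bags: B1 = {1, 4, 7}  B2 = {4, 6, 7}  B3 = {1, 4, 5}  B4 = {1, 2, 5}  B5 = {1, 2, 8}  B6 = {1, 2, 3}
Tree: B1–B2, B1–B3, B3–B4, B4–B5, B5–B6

Every vertex of G appears in some bag (union = {1, 2, 3, 4, 5, 6, 7, 8}); every edge is covered by a bag; and for each vertex v the set of bags containing v is connected in the bag tree. The decomposition is therefore valid. The largest bag has 3 vertices, so the width is 2.

Yes; width 2.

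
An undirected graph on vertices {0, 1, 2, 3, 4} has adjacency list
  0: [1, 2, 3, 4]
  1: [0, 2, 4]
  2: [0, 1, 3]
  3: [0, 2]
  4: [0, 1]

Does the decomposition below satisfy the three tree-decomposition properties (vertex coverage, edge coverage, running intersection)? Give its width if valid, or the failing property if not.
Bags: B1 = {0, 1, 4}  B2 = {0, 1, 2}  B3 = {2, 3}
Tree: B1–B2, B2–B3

No — edge (0,3) lies in no bag.

A tree decomposition must satisfy three properties: every vertex lies in some bag; for every edge, both endpoints lie together in some bag; and for every vertex, the bags containing it form a connected subtree. Here edge (0,3) lies in no bag, so the decomposition is invalid.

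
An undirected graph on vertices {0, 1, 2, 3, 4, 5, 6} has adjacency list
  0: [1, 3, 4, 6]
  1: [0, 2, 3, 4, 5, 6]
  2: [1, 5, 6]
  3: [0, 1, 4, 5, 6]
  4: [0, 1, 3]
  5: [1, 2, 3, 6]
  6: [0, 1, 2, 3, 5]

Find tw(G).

3

A width-3 tree decomposition is:
Bags: B1 = {0, 1, 3, 6}  B2 = {1, 3, 5, 6}  B3 = {0, 1, 3, 4}  B4 = {1, 2, 5, 6}
Tree: B1–B2, B1–B3, B2–B4
Each bag holds 4 vertices, so the decomposition has width 3, which upper-bounds the treewidth. For the lower bound, the 4 vertices {1, 2, 5, 6} are pairwise adjacent, and any tree decomposition puts a clique entirely inside one bag — forcing width ≥ 3. Hence tw(G) = 3 exactly.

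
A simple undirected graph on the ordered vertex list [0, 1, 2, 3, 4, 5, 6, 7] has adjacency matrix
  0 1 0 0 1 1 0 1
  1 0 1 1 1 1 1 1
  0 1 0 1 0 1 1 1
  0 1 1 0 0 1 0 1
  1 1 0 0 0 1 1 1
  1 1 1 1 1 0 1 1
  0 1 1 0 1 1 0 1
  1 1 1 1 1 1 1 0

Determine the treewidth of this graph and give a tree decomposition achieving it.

Every bag has size at most 5, so the width is 5 − 1 = 4 and tw(G) ≤ 4. On the other hand G contains the 5-clique {0, 1, 4, 5, 7}. A clique must lie in a single bag of any decomposition, so no decomposition can have width below 4. Hence tw(G) = 4 exactly.

Treewidth 4.
One optimal decomposition is:
Bags: B1 = {1, 4, 5, 6, 7}  B2 = {0, 1, 4, 5, 7}  B3 = {1, 2, 5, 6, 7}  B4 = {1, 2, 3, 5, 7}
Tree: B1–B2, B1–B3, B3–B4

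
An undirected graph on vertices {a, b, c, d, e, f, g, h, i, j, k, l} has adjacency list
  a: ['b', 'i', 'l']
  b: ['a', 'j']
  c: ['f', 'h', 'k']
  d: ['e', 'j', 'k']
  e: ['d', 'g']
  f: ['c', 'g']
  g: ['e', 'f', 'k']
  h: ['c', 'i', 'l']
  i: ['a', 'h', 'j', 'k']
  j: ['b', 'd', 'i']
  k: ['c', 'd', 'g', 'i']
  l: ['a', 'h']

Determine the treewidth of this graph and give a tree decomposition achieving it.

Treewidth 3.
One such decomposition:
Bags: B1 = {d, e, f, g}  B2 = {d, f, g, k}  B3 = {c, d, f, k}  B4 = {c, d, j, k}  B5 = {c, i, j, k}  B6 = {c, h, i, j}  B7 = {b, h, i, j}  B8 = {a, b, h, i}  B9 = {a, b, h, l}
Tree: B1–B2, B2–B3, B3–B4, B4–B5, B5–B6, B6–B7, B7–B8, B8–B9

Each bag holds 4 vertices, so the decomposition has width 3, which upper-bounds the treewidth. For the lower bound: the 4 vertex sets {e,f,g}, {d}, {k}, {c,h,i,j} are disjoint, each induces a connected subgraph, and every pair is joined by at least one edge of G. Contracting each set to a single vertex therefore yields K_{4} as a minor, and since treewidth is minor-monotone, tw(G) ≥ tw(K_{4}) = 3. Hence tw(G) = 3 exactly.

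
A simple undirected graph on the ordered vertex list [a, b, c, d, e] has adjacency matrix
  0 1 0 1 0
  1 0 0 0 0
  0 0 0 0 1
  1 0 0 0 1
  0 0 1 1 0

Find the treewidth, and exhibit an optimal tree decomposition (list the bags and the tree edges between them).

Treewidth 1.
One optimal decomposition is:
Bags: B1 = {a, b}  B2 = {a, d}  B3 = {d, e}  B4 = {c, e}
Tree: B1–B2, B2–B3, B3–B4

The largest bag has 2 vertices, giving width 1; this decomposition certifies tw(G) ≤ 1. Since G has at least one edge (e.g. b–a), it is not an edgeless graph, so tw(G) ≥ 1. Combining the bounds, tw(G) = 1.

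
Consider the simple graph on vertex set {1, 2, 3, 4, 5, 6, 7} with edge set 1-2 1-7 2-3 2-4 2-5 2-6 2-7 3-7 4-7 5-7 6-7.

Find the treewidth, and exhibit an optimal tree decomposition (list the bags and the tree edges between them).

Treewidth 2.
Bags: B1 = {2, 4, 7}  B2 = {2, 3, 7}  B3 = {1, 2, 7}  B4 = {2, 6, 7}  B5 = {2, 5, 7}
Tree: B1–B2, B2–B3, B1–B4, B1–B5

Every bag has size at most 3, so the width is 3 − 1 = 2 and tw(G) ≤ 2. On the other hand G contains the 3-clique {1, 2, 7}. A clique must lie in a single bag of any decomposition, so no decomposition can have width below 2. Combining the bounds, tw(G) = 2.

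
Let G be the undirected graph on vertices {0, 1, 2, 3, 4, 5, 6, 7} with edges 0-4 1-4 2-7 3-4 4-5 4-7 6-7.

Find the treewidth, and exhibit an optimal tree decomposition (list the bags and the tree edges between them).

Each bag holds 2 vertices, so the decomposition has width 1, which upper-bounds the treewidth. G has an edge, so its treewidth is at least 1. Therefore the treewidth is 1.

Treewidth 1.
Bags: B1 = {6, 7}  B2 = {4, 7}  B3 = {1, 4}  B4 = {4, 5}  B5 = {0, 4}  B6 = {2, 7}  B7 = {3, 4}
Tree: B1–B2, B2–B3, B2–B4, B4–B5, B2–B6, B4–B7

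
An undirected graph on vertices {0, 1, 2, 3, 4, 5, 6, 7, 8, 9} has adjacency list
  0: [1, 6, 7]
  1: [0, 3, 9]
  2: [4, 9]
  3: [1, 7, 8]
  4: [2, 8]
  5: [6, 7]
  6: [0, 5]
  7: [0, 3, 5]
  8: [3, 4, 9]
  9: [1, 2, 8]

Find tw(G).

2

A width-2 tree decomposition is:
Bags: B1 = {0, 5, 6}  B2 = {0, 5, 7}  B3 = {0, 1, 7}  B4 = {1, 3, 7}  B5 = {1, 3, 9}  B6 = {3, 8, 9}  B7 = {2, 8, 9}  B8 = {2, 4, 8}
Tree: B1–B2, B2–B3, B3–B4, B4–B5, B5–B6, B6–B7, B7–B8
Each bag holds 3 vertices, so the decomposition has width 2, which upper-bounds the treewidth. For the lower bound, G contains the cycle 6–5–7–0–6, so G is not a forest; only forests have treewidth ≤ 1, hence tw(G) ≥ 2. Hence tw(G) = 2 exactly.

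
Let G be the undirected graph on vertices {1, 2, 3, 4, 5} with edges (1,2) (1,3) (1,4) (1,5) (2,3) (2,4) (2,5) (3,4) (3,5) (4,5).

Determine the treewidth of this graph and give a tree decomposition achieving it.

Treewidth 4.
One such decomposition:
Bags: B1 = {1, 2, 3, 4, 5}
Tree: (single bag)

A single bag containing all 5 vertices is trivially a valid decomposition of width 4. On the other hand G contains the 5-clique {1, 2, 3, 4, 5}. A clique must lie in a single bag of any decomposition, so no decomposition can have width below 4. Combining the bounds, tw(G) = 4.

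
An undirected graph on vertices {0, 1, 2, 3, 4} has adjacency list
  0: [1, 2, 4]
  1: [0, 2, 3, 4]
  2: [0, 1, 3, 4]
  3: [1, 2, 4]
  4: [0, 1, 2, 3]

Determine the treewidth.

A width-3 tree decomposition is:
Bags: B1 = {1, 2, 3, 4}  B2 = {0, 1, 2, 4}
Tree: B1–B2
The largest bag has 4 vertices, giving width 3; this decomposition certifies tw(G) ≤ 3. On the other hand G contains the 4-clique {0, 1, 2, 4}. A clique must lie in a single bag of any decomposition, so no decomposition can have width below 3. The upper and lower bounds meet at 3, so that is the treewidth.

3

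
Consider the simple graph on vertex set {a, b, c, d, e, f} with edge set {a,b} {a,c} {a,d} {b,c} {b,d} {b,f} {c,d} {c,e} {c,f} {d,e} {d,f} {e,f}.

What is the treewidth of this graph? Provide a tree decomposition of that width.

Every bag has size at most 4, so the width is 4 − 1 = 3 and tw(G) ≤ 3. For the lower bound, the 4 vertices {c, d, e, f} are pairwise adjacent, and any tree decomposition puts a clique entirely inside one bag — forcing width ≥ 3. The upper and lower bounds meet at 3, so that is the treewidth.

Treewidth 3.
Bags: B1 = {a, b, c, d}  B2 = {b, c, d, f}  B3 = {c, d, e, f}
Tree: B1–B2, B2–B3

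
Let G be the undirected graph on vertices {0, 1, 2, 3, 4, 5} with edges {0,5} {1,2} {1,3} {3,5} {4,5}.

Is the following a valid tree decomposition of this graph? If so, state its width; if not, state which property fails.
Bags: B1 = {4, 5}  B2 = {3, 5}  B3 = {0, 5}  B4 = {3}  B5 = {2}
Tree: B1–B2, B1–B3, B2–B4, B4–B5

No — vertex 1 appears in no bag.

A tree decomposition must satisfy three properties: every vertex lies in some bag; for every edge, both endpoints lie together in some bag; and for every vertex, the bags containing it form a connected subtree. Here vertex 1 appears in no bag, so the decomposition is invalid.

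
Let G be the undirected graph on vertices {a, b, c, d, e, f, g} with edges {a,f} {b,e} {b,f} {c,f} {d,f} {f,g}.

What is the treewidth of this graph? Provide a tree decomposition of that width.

Each bag holds 2 vertices, so the decomposition has width 1, which upper-bounds the treewidth. G has an edge, so its treewidth is at least 1. Therefore the treewidth is 1.

Treewidth 1.
One optimal decomposition is:
Bags: B1 = {b, f}  B2 = {b, e}  B3 = {c, f}  B4 = {d, f}  B5 = {f, g}  B6 = {a, f}
Tree: B1–B2, B1–B3, B3–B4, B4–B5, B4–B6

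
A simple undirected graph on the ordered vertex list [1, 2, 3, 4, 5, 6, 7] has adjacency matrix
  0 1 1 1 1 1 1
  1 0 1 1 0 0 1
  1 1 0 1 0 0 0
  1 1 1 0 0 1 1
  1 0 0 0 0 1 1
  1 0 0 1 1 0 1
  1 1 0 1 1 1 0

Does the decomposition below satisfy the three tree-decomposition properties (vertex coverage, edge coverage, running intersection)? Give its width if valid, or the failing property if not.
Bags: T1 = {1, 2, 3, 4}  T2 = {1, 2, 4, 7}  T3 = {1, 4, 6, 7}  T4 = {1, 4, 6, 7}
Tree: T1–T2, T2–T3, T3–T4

A tree decomposition must satisfy three properties: every vertex lies in some bag; for every edge, both endpoints lie together in some bag; and for every vertex, the bags containing it form a connected subtree. Here vertex 5 appears in no bag, so the decomposition is invalid.

No — vertex 5 appears in no bag.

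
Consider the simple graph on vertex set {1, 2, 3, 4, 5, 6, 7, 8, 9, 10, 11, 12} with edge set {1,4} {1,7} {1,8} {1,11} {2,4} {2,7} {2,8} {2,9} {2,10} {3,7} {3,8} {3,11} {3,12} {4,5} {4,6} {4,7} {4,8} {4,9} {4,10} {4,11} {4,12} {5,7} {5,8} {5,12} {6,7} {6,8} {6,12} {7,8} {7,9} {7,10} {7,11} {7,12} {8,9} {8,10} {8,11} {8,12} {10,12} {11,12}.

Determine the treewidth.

A width-4 tree decomposition is:
Bags: B1 = {4, 6, 7, 8, 12}  B2 = {4, 7, 8, 11, 12}  B3 = {4, 7, 8, 10, 12}  B4 = {3, 7, 8, 11, 12}  B5 = {2, 4, 7, 8, 10}  B6 = {4, 5, 7, 8, 12}  B7 = {2, 4, 7, 8, 9}  B8 = {1, 4, 7, 8, 11}
Tree: B1–B2, B2–B3, B2–B4, B3–B5, B2–B6, B5–B7, B2–B8
Every bag has size at most 5, so the width is 5 − 1 = 4 and tw(G) ≤ 4. Conversely, {3, 7, 8, 11, 12} is a clique of size 5, and the vertices of any clique must share a bag in every tree decomposition; so some bag has ≥ 5 vertices and tw(G) ≥ 4. Combining the bounds, tw(G) = 4.

4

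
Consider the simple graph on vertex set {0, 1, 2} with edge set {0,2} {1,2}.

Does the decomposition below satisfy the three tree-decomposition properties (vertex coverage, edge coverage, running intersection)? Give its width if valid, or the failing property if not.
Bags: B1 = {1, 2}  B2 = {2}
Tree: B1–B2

No — vertex 0 appears in no bag.

A tree decomposition must satisfy three properties: every vertex lies in some bag; for every edge, both endpoints lie together in some bag; and for every vertex, the bags containing it form a connected subtree. Here vertex 0 appears in no bag, so the decomposition is invalid.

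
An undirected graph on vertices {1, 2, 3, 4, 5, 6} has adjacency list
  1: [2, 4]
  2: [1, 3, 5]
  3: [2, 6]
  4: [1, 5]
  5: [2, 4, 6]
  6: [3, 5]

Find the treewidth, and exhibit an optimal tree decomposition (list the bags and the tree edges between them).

Every bag has size at most 3, so the width is 3 − 1 = 2 and tw(G) ≤ 2. For the lower bound, G contains the cycle 1–4–5–2–1, so G is not a forest; only forests have treewidth ≤ 1, hence tw(G) ≥ 2. Hence tw(G) = 2 exactly.

Treewidth 2.
One such decomposition:
Bags: B1 = {1, 2, 4}  B2 = {2, 4, 5}  B3 = {2, 3, 5}  B4 = {3, 5, 6}
Tree: B1–B2, B2–B3, B3–B4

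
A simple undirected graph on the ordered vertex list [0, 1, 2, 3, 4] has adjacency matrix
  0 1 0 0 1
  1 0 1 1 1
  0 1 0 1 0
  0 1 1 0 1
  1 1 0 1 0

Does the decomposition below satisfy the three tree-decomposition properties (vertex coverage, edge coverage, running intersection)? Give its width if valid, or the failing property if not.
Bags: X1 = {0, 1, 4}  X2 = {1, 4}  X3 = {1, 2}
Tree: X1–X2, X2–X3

A tree decomposition must satisfy three properties: every vertex lies in some bag; for every edge, both endpoints lie together in some bag; and for every vertex, the bags containing it form a connected subtree. Here vertex 3 appears in no bag, so the decomposition is invalid.

No — vertex 3 appears in no bag.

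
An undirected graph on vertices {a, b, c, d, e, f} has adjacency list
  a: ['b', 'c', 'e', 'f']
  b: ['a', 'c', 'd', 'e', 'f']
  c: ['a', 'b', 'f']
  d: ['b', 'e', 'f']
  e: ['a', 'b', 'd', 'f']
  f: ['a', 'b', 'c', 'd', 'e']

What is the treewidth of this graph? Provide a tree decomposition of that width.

Treewidth 3.
One such decomposition:
Bags: B1 = {a, b, c, f}  B2 = {a, b, e, f}  B3 = {b, d, e, f}
Tree: B1–B2, B2–B3

The largest bag has 4 vertices, giving width 3; this decomposition certifies tw(G) ≤ 3. Conversely, {b, d, e, f} is a clique of size 4, and the vertices of any clique must share a bag in every tree decomposition; so some bag has ≥ 4 vertices and tw(G) ≥ 3. Combining the bounds, tw(G) = 3.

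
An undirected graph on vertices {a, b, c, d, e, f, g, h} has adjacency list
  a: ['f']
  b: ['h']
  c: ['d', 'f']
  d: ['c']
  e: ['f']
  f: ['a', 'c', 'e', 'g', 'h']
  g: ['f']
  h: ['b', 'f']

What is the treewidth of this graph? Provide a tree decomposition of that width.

Treewidth 1.
Bags: B1 = {c, f}  B2 = {f, g}  B3 = {c, d}  B4 = {f, h}  B5 = {e, f}  B6 = {b, h}  B7 = {a, f}
Tree: B1–B2, B1–B3, B2–B4, B1–B5, B4–B6, B1–B7

Every bag has size at most 2, so the width is 2 − 1 = 1 and tw(G) ≤ 1. Any graph with an edge has treewidth ≥ 1, and G has the edge c–f. Therefore the treewidth is 1.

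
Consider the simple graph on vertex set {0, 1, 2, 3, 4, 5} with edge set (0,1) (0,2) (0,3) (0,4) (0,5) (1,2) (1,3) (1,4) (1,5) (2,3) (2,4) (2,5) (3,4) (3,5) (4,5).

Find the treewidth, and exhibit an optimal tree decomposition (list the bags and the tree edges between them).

A single bag containing all 6 vertices is trivially a valid decomposition of width 5. For the lower bound, the 6 vertices {0, 1, 2, 3, 4, 5} are pairwise adjacent, and any tree decomposition puts a clique entirely inside one bag — forcing width ≥ 5. Hence tw(G) = 5 exactly.

Treewidth 5.
Bags: B1 = {0, 1, 2, 3, 4, 5}
Tree: (single bag)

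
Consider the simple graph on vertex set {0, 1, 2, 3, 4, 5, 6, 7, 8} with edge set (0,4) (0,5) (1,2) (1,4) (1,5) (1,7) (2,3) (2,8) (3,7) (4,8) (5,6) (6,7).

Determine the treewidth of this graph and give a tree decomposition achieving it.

Treewidth 3.
One optimal decomposition is:
Bags: B1 = {2, 3, 4, 8}  B2 = {1, 2, 3, 4}  B3 = {1, 3, 4, 7}  B4 = {0, 1, 4, 7}  B5 = {0, 1, 5, 7}  B6 = {0, 5, 6, 7}
Tree: B1–B2, B2–B3, B3–B4, B4–B5, B5–B6

Each bag holds 4 vertices, so the decomposition has width 3, which upper-bounds the treewidth. For the lower bound: the 4 vertex sets {2,3,8}, {4}, {1}, {0,5,6,7} are disjoint, each induces a connected subgraph, and every pair is joined by at least one edge of G. Contracting each set to a single vertex therefore yields K_{4} as a minor, and since treewidth is minor-monotone, tw(G) ≥ tw(K_{4}) = 3. The upper and lower bounds meet at 3, so that is the treewidth.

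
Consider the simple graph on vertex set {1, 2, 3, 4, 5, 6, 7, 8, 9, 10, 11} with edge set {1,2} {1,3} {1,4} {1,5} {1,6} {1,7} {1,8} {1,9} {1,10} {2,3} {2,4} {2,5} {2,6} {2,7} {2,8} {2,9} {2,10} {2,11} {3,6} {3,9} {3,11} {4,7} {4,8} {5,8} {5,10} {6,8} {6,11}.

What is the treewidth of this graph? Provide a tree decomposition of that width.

Treewidth 3.
Bags: B1 = {1, 2, 6, 8}  B2 = {1, 2, 5, 8}  B3 = {1, 2, 5, 10}  B4 = {1, 2, 4, 8}  B5 = {1, 2, 3, 6}  B6 = {2, 3, 6, 11}  B7 = {1, 2, 4, 7}  B8 = {1, 2, 3, 9}
Tree: B1–B2, B2–B3, B2–B4, B1–B5, B5–B6, B4–B7, B5–B8

The largest bag has 4 vertices, giving width 3; this decomposition certifies tw(G) ≤ 3. Conversely, {1, 2, 3, 9} is a clique of size 4, and the vertices of any clique must share a bag in every tree decomposition; so some bag has ≥ 4 vertices and tw(G) ≥ 3. Therefore the treewidth is 3.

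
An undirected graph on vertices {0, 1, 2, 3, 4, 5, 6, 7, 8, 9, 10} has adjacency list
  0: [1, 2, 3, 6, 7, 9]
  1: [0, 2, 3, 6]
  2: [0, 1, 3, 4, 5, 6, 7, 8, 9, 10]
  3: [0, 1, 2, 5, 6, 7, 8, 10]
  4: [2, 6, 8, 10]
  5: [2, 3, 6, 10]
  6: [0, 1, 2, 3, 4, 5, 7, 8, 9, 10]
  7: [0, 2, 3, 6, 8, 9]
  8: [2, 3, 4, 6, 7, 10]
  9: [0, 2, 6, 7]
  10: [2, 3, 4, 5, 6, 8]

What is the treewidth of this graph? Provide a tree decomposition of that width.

The largest bag has 5 vertices, giving width 4; this decomposition certifies tw(G) ≤ 4. For the lower bound, the 5 vertices {0, 2, 6, 7, 9} are pairwise adjacent, and any tree decomposition puts a clique entirely inside one bag — forcing width ≥ 4. Combining the bounds, tw(G) = 4.

Treewidth 4.
One such decomposition:
Bags: B1 = {2, 3, 6, 8, 10}  B2 = {2, 4, 6, 8, 10}  B3 = {2, 3, 5, 6, 10}  B4 = {2, 3, 6, 7, 8}  B5 = {0, 2, 3, 6, 7}  B6 = {0, 2, 6, 7, 9}  B7 = {0, 1, 2, 3, 6}
Tree: B1–B2, B1–B3, B1–B4, B4–B5, B5–B6, B5–B7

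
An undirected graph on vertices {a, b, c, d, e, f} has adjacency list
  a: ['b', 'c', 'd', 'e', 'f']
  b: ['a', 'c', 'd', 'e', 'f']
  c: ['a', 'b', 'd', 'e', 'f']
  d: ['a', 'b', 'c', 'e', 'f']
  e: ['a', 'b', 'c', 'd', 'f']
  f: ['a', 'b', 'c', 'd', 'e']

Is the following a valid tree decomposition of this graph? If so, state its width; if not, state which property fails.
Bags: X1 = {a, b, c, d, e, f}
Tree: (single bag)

Every vertex of G appears in some bag (union = {a, b, c, d, e, f}); every edge is covered by a bag; and for each vertex v the set of bags containing v is connected in the bag tree. The decomposition is therefore valid. The largest bag has 6 vertices, so the width is 5.

Yes; width 5.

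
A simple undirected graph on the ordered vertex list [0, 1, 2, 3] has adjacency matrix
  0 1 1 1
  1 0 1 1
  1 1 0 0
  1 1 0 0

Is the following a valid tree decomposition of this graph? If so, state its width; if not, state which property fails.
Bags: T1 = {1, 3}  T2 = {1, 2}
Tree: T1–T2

No — vertex 0 appears in no bag.

A tree decomposition must satisfy three properties: every vertex lies in some bag; for every edge, both endpoints lie together in some bag; and for every vertex, the bags containing it form a connected subtree. Here vertex 0 appears in no bag, so the decomposition is invalid.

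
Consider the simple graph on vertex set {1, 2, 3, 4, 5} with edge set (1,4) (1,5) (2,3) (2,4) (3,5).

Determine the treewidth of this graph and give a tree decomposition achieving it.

Treewidth 2.
One optimal decomposition is:
Bags: B1 = {1, 3, 5}  B2 = {1, 2, 3}  B3 = {1, 2, 4}
Tree: B1–B2, B2–B3

Each bag holds 3 vertices, so the decomposition has width 2, which upper-bounds the treewidth. For the lower bound, G contains the cycle 1–5–3–2–4–1, so G is not a forest; only forests have treewidth ≤ 1, hence tw(G) ≥ 2. Therefore the treewidth is 2.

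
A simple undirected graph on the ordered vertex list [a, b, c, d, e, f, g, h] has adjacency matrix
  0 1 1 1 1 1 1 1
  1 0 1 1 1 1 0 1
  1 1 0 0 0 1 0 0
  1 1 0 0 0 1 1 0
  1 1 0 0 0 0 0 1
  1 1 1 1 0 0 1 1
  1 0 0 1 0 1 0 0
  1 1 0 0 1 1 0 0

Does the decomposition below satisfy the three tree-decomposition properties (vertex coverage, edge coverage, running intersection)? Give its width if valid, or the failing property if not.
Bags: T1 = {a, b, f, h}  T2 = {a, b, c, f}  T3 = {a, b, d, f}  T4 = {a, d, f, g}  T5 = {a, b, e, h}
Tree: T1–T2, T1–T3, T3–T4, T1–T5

Every vertex of G appears in some bag (union = {a, b, c, d, e, f, g, h}); every edge is covered by a bag; and for each vertex v the set of bags containing v is connected in the bag tree. The decomposition is therefore valid. The largest bag has 4 vertices, so the width is 3.

Yes; width 3.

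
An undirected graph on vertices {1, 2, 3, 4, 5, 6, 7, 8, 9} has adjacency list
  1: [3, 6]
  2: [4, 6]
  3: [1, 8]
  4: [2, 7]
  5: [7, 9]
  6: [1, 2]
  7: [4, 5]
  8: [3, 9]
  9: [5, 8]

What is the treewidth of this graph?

A width-2 tree decomposition is:
Bags: B1 = {1, 3, 6}  B2 = {2, 3, 6}  B3 = {2, 3, 4}  B4 = {3, 4, 7}  B5 = {3, 5, 7}  B6 = {3, 5, 9}  B7 = {3, 8, 9}
Tree: B1–B2, B2–B3, B3–B4, B4–B5, B5–B6, B6–B7
Each bag holds 3 vertices, so the decomposition has width 2, which upper-bounds the treewidth. Since 3–1–6–2–4–7–5–9–8–3 is a cycle in G, G is not acyclic. Forests are exactly the graphs of treewidth ≤ 1, so tw(G) ≥ 2. Hence tw(G) = 2 exactly.

2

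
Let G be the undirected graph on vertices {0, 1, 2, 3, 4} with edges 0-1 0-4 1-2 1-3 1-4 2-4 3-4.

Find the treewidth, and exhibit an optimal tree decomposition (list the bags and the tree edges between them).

Every bag has size at most 3, so the width is 3 − 1 = 2 and tw(G) ≤ 2. For the lower bound, the 3 vertices {0, 1, 4} are pairwise adjacent, and any tree decomposition puts a clique entirely inside one bag — forcing width ≥ 2. Combining the bounds, tw(G) = 2.

Treewidth 2.
One optimal decomposition is:
Bags: B1 = {0, 1, 4}  B2 = {1, 2, 4}  B3 = {1, 3, 4}
Tree: B1–B2, B1–B3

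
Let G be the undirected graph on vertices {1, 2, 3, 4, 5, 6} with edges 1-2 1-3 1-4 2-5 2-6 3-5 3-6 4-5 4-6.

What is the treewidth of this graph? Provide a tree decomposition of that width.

Every bag has size at most 4, so the width is 4 − 1 = 3 and tw(G) ≤ 3. For the lower bound: the 4 vertex sets {4,5}, {3,6}, {1}, {2} are disjoint, each induces a connected subgraph, and every pair is joined by at least one edge of G. Contracting each set to a single vertex therefore yields K_{4} as a minor, and since treewidth is minor-monotone, tw(G) ≥ tw(K_{4}) = 3. Therefore the treewidth is 3.

Treewidth 3.
One optimal decomposition is:
Bags: B1 = {1, 4, 5, 6}  B2 = {1, 3, 5, 6}  B3 = {1, 2, 5, 6}
Tree: B1–B2, B2–B3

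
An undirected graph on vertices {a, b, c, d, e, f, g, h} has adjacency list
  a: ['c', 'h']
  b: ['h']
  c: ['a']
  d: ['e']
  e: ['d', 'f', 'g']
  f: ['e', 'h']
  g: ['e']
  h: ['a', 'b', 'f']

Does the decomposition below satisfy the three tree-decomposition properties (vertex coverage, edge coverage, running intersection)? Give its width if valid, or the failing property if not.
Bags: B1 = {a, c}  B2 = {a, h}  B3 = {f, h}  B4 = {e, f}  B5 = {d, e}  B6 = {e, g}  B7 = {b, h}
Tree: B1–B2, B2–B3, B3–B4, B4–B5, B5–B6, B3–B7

Yes; width 1.

Vertex coverage: the bags together contain {a, b, c, d, e, f, g, h}, the full vertex set. Edge coverage: each edge of G has both endpoints in at least one bag. Running intersection: for every vertex, the bags containing it form a connected subtree. All three properties hold, so this is a valid tree decomposition of width max|bag| − 1 = 1, and hence tw(G) ≤ 1.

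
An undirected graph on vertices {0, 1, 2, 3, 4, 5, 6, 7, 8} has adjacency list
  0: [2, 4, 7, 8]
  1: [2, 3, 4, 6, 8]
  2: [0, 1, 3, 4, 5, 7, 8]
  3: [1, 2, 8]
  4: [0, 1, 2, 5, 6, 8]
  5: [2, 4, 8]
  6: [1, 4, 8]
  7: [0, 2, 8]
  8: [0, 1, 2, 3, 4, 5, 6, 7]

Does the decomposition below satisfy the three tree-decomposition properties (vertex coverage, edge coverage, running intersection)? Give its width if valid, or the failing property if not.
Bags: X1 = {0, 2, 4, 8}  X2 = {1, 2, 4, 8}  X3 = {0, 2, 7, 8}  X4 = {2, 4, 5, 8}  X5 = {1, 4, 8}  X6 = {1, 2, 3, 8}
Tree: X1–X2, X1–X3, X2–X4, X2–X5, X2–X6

A tree decomposition must satisfy three properties: every vertex lies in some bag; for every edge, both endpoints lie together in some bag; and for every vertex, the bags containing it form a connected subtree. Here vertex 6 appears in no bag, so the decomposition is invalid.

No — vertex 6 appears in no bag.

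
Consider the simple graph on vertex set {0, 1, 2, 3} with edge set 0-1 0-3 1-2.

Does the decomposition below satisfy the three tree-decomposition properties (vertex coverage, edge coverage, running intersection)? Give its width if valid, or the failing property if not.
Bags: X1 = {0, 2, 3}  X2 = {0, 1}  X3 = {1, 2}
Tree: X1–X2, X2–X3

A tree decomposition must satisfy three properties: every vertex lies in some bag; for every edge, both endpoints lie together in some bag; and for every vertex, the bags containing it form a connected subtree. Here bags containing vertex 2 are not connected in the tree, so the decomposition is invalid.

No — bags containing vertex 2 are not connected in the tree.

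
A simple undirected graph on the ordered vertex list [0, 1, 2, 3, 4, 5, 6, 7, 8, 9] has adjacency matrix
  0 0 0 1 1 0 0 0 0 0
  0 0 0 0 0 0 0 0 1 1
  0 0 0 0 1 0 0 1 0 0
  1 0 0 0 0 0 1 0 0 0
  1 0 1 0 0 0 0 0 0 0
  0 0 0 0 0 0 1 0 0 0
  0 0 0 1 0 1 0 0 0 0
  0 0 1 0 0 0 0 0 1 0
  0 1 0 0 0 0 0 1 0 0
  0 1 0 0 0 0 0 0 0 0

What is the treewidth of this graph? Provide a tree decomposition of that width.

Each bag holds 2 vertices, so the decomposition has width 1, which upper-bounds the treewidth. Since G has at least one edge (e.g. 9–1), it is not an edgeless graph, so tw(G) ≥ 1. Combining the bounds, tw(G) = 1.

Treewidth 1.
Bags: B1 = {1, 9}  B2 = {1, 8}  B3 = {7, 8}  B4 = {2, 7}  B5 = {2, 4}  B6 = {0, 4}  B7 = {0, 3}  B8 = {3, 6}  B9 = {5, 6}
Tree: B1–B2, B2–B3, B3–B4, B4–B5, B5–B6, B6–B7, B7–B8, B8–B9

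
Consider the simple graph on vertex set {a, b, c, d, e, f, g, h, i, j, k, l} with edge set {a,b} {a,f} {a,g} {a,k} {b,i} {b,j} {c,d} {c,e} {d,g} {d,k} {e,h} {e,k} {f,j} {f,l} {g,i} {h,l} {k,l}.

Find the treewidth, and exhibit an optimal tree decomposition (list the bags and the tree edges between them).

Treewidth 3.
One such decomposition:
Bags: B1 = {b, f, i, j}  B2 = {a, b, f, i}  B3 = {a, f, g, i}  B4 = {a, f, g, l}  B5 = {a, g, k, l}  B6 = {d, g, k, l}  B7 = {d, h, k, l}  B8 = {d, e, h, k}  B9 = {c, d, e, h}
Tree: B1–B2, B2–B3, B3–B4, B4–B5, B5–B6, B6–B7, B7–B8, B8–B9

The largest bag has 4 vertices, giving width 3; this decomposition certifies tw(G) ≤ 3. For the lower bound: the 4 vertex sets {b,i,j}, {f}, {a}, {d,g,k,l} are disjoint, each induces a connected subgraph, and every pair is joined by at least one edge of G. Contracting each set to a single vertex therefore yields K_{4} as a minor, and since treewidth is minor-monotone, tw(G) ≥ tw(K_{4}) = 3. The upper and lower bounds meet at 3, so that is the treewidth.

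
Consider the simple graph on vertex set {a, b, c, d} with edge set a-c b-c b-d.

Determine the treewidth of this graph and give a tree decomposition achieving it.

Treewidth 1.
One optimal decomposition is:
Bags: B1 = {b, d}  B2 = {b, c}  B3 = {a, c}
Tree: B1–B2, B2–B3

The largest bag has 2 vertices, giving width 1; this decomposition certifies tw(G) ≤ 1. Since G has at least one edge (e.g. d–b), it is not an edgeless graph, so tw(G) ≥ 1. Therefore the treewidth is 1.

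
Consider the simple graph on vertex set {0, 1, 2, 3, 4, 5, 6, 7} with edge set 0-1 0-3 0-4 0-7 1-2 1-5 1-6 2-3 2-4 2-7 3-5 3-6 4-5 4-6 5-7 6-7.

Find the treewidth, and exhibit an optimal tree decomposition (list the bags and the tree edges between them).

The largest bag has 5 vertices, giving width 4; this decomposition certifies tw(G) ≤ 4. For the lower bound: the 5 vertex sets {4,6}, {0,1}, {2,3}, {7}, {5} are disjoint, each induces a connected subgraph, and every pair is joined by at least one edge of G. Contracting each set to a single vertex therefore yields K_{5} as a minor, and since treewidth is minor-monotone, tw(G) ≥ tw(K_{5}) = 4. Hence tw(G) = 4 exactly.

Treewidth 4.
Bags: B1 = {1, 3, 4, 6, 7}  B2 = {0, 1, 3, 4, 7}  B3 = {1, 2, 3, 4, 7}  B4 = {1, 3, 4, 5, 7}
Tree: B1–B2, B2–B3, B3–B4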